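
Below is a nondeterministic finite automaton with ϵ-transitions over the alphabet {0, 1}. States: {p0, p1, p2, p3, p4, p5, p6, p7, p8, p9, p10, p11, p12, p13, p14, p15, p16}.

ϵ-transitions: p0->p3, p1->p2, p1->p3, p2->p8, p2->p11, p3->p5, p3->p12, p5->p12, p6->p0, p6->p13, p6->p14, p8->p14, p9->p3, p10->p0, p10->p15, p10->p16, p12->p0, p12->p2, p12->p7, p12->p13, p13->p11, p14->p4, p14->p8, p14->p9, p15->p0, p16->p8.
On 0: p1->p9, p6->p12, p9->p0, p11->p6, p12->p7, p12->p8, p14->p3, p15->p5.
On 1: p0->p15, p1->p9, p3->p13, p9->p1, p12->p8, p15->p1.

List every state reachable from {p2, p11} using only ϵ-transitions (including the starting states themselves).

Start with {p2, p11}.
From p2 via ϵ: add p8.
From p8 via ϵ: add p14.
From p14 via ϵ: add p4, p9.
From p9 via ϵ: add p3.
From p3 via ϵ: add p5, p12.
From p12 via ϵ: add p0, p7, p13.
No new states can be added; the closed set is {p0, p2, p3, p4, p5, p7, p8, p9, p11, p12, p13, p14}.

{p0, p2, p3, p4, p5, p7, p8, p9, p11, p12, p13, p14}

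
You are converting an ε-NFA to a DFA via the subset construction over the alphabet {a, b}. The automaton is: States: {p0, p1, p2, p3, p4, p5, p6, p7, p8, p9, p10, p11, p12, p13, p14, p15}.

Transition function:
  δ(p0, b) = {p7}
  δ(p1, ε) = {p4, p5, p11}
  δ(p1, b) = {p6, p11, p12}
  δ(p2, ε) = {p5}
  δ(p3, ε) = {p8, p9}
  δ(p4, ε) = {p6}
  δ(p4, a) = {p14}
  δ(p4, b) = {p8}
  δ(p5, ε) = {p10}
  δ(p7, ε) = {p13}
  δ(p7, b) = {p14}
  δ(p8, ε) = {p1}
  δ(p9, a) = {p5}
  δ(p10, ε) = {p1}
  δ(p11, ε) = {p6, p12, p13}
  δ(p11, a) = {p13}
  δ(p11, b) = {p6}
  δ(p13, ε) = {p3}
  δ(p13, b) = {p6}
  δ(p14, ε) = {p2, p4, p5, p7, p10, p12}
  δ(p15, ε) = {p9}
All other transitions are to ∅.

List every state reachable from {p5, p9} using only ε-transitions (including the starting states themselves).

{p1, p3, p4, p5, p6, p8, p9, p10, p11, p12, p13}

Start with {p5, p9}.
From p5 via ε: add p10.
From p10 via ε: add p1.
From p1 via ε: add p4, p11.
From p4 via ε: add p6.
From p11 via ε: add p12, p13.
From p13 via ε: add p3.
From p3 via ε: add p8.
No new states can be added; the closed set is {p1, p3, p4, p5, p6, p8, p9, p10, p11, p12, p13}.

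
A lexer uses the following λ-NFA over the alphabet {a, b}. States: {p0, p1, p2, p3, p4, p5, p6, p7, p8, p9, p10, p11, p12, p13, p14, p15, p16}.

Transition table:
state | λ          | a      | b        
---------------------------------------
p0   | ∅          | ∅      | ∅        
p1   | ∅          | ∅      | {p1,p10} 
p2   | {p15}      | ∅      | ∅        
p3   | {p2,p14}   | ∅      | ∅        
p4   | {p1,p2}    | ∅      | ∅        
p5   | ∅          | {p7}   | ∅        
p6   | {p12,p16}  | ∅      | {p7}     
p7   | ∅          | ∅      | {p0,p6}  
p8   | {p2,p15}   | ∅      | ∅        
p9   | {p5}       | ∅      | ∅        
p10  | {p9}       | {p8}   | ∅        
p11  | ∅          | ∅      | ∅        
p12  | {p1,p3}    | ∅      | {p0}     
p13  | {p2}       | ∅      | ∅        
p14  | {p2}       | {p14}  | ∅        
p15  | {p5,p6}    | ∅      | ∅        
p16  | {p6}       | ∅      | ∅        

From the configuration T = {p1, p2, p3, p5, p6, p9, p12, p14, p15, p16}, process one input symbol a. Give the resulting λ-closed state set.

p5 on a → {p7}.
p14 on a → {p14}.
No a-transition from p1, p2, p3, p6, p9, p12, p15, p16.
Union after reading a: {p7, p14}.
Now take the λ-closure:
From p14 via λ: add p2.
From p2 via λ: add p15.
From p15 via λ: add p5, p6.
From p6 via λ: add p12, p16.
From p12 via λ: add p1, p3.
No new states can be added; the closed set is {p1, p2, p3, p5, p6, p7, p12, p14, p15, p16}.

{p1, p2, p3, p5, p6, p7, p12, p14, p15, p16}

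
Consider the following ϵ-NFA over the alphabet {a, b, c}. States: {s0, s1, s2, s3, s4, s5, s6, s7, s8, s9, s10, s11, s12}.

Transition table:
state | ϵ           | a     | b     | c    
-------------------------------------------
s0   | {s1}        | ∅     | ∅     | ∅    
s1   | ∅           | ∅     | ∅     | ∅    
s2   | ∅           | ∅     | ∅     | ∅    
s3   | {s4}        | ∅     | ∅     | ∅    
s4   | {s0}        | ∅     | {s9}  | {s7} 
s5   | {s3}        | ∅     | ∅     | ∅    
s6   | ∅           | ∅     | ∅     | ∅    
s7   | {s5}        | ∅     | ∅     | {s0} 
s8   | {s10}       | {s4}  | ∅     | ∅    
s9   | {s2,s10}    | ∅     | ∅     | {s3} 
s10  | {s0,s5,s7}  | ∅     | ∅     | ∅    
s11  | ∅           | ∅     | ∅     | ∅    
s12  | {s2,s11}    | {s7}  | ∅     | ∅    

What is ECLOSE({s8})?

Start with {s8}.
From s8 via ϵ: add s10.
From s10 via ϵ: add s0, s5, s7.
From s0 via ϵ: add s1.
From s5 via ϵ: add s3.
From s3 via ϵ: add s4.
No new states can be added; the closed set is {s0, s1, s3, s4, s5, s7, s8, s10}.

{s0, s1, s3, s4, s5, s7, s8, s10}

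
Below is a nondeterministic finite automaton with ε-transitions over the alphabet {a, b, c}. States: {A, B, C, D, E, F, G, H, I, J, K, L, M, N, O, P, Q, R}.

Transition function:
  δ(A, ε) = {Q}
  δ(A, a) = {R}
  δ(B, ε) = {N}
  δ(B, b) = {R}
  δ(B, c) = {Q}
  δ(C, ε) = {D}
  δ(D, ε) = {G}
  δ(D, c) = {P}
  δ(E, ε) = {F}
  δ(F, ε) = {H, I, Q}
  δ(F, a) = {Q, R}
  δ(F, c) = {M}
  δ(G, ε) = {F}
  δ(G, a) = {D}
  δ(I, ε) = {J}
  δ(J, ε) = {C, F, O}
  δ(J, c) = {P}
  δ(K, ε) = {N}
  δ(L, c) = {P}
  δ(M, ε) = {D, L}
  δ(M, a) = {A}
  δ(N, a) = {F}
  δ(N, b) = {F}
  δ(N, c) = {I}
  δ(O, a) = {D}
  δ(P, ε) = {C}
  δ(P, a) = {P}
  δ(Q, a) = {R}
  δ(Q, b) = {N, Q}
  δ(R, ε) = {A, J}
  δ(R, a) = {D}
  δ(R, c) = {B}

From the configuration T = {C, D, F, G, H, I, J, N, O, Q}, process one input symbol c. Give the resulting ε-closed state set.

{C, D, F, G, H, I, J, L, M, O, P, Q}

D on c → {P}.
F on c → {M}.
J on c → {P}.
N on c → {I}.
No c-transition from C, G, H, I, O, Q.
Union after reading c: {I, M, P}.
Now take the ε-closure:
From I via ε: add J.
From M via ε: add D, L.
From P via ε: add C.
From D via ε: add G.
From J via ε: add F, O.
From F via ε: add H, Q.
No new states can be added; the closed set is {C, D, F, G, H, I, J, L, M, O, P, Q}.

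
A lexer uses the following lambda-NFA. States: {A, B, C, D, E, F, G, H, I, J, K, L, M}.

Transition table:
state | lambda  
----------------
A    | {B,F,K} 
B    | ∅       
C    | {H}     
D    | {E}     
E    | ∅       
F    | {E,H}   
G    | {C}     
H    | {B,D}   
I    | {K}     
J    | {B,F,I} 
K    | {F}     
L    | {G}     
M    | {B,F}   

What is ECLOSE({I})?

Start with {I}.
From I via lambda: add K.
From K via lambda: add F.
From F via lambda: add E, H.
From H via lambda: add B, D.
No new states can be added; the closed set is {B, D, E, F, H, I, K}.

{B, D, E, F, H, I, K}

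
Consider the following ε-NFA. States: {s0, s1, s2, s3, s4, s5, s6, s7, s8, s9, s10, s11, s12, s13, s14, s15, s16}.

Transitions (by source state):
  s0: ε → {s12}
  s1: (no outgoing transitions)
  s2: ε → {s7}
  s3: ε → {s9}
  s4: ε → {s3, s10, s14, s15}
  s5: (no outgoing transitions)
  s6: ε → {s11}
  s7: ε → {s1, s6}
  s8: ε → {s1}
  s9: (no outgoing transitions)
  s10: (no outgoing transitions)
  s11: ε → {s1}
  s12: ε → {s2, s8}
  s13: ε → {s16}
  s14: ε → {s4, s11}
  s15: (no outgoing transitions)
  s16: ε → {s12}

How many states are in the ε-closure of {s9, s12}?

Start with {s9, s12}.
From s12 via ε: add s2, s8.
From s2 via ε: add s7.
From s8 via ε: add s1.
From s7 via ε: add s6.
From s6 via ε: add s11.
ε-closure = {s1, s2, s6, s7, s8, s9, s11, s12}, which has 8 states.

8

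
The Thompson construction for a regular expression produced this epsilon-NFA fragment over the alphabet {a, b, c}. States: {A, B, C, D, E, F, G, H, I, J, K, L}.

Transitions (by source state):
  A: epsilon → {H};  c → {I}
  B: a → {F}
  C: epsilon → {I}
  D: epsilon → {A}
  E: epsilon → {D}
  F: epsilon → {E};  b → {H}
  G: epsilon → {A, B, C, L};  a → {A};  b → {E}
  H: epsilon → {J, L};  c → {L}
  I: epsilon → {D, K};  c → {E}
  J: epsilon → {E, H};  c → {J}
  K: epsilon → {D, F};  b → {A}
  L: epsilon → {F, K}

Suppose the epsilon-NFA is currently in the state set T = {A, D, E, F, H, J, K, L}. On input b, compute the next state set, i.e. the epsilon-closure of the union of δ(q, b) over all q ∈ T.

F on b → {H}.
K on b → {A}.
No b-transition from A, D, E, H, J, L.
Union after reading b: {A, H}.
Now take the epsilon-closure:
From H via epsilon: add J, L.
From J via epsilon: add E.
From L via epsilon: add F, K.
From E via epsilon: add D.
No new states can be added; the closed set is {A, D, E, F, H, J, K, L}.

{A, D, E, F, H, J, K, L}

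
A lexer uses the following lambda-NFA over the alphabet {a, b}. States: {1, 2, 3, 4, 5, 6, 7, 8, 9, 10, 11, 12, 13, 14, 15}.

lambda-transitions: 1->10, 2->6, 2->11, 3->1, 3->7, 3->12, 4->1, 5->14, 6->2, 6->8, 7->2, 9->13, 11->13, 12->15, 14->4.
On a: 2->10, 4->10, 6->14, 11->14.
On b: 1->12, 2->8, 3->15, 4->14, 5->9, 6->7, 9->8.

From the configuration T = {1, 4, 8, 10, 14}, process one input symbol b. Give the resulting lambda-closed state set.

1 on b → {12}.
4 on b → {14}.
No b-transition from 8, 10, 14.
Union after reading b: {12, 14}.
Now take the lambda-closure:
From 12 via lambda: add 15.
From 14 via lambda: add 4.
From 4 via lambda: add 1.
From 1 via lambda: add 10.
No new states can be added; the closed set is {1, 4, 10, 12, 14, 15}.

{1, 4, 10, 12, 14, 15}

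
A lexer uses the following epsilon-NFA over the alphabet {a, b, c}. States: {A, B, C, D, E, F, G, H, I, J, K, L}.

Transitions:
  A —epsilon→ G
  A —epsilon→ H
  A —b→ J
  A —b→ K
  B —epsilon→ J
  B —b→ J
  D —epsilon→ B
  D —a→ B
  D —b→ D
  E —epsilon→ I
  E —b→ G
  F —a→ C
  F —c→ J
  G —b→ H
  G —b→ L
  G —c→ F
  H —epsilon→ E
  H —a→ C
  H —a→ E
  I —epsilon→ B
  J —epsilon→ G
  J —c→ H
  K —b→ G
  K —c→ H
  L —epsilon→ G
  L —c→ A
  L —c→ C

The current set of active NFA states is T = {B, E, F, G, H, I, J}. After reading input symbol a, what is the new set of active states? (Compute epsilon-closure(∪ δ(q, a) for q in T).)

{B, C, E, G, I, J}

F on a → {C}.
H on a → {C, E}.
No a-transition from B, E, G, I, J.
Union after reading a: {C, E}.
Now take the epsilon-closure:
From E via epsilon: add I.
From I via epsilon: add B.
From B via epsilon: add J.
From J via epsilon: add G.
No new states can be added; the closed set is {B, C, E, G, I, J}.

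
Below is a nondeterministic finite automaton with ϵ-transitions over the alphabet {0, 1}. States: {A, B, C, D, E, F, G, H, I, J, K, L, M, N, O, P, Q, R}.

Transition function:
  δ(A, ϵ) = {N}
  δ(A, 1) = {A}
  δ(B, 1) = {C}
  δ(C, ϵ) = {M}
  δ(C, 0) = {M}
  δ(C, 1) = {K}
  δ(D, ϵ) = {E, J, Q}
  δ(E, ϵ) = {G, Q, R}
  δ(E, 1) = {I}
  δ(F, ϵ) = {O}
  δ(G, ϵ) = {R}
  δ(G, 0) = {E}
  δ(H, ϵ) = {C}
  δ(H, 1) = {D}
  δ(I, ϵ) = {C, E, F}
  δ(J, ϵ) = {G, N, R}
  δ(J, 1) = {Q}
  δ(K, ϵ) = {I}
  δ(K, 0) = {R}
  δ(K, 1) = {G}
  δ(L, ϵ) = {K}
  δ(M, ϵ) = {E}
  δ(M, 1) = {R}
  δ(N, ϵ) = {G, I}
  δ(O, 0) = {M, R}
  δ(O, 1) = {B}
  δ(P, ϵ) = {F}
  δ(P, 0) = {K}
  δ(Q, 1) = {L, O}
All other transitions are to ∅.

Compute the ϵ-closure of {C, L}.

Start with {C, L}.
From C via ϵ: add M.
From L via ϵ: add K.
From K via ϵ: add I.
From M via ϵ: add E.
From E via ϵ: add G, Q, R.
From I via ϵ: add F.
From F via ϵ: add O.
No new states can be added; the closed set is {C, E, F, G, I, K, L, M, O, Q, R}.

{C, E, F, G, I, K, L, M, O, Q, R}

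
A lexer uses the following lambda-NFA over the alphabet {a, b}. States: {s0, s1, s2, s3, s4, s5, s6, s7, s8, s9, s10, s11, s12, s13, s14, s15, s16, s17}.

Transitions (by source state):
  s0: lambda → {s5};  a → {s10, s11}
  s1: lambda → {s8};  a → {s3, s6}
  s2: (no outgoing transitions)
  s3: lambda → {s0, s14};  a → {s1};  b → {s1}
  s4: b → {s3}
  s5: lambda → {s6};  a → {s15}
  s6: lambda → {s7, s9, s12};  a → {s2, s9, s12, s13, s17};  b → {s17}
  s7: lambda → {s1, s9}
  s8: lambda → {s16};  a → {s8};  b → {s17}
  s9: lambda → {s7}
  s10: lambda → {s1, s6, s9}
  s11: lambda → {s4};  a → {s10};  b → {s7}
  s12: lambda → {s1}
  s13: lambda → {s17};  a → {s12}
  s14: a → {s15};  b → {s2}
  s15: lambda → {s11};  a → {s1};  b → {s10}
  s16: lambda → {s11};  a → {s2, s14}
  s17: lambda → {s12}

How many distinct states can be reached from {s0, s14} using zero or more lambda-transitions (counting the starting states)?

12

Start with {s0, s14}.
From s0 via lambda: add s5.
From s5 via lambda: add s6.
From s6 via lambda: add s7, s9, s12.
From s7 via lambda: add s1.
From s1 via lambda: add s8.
From s8 via lambda: add s16.
From s16 via lambda: add s11.
From s11 via lambda: add s4.
lambda-closure = {s0, s1, s4, s5, s6, s7, s8, s9, s11, s12, s14, s16}, which has 12 states.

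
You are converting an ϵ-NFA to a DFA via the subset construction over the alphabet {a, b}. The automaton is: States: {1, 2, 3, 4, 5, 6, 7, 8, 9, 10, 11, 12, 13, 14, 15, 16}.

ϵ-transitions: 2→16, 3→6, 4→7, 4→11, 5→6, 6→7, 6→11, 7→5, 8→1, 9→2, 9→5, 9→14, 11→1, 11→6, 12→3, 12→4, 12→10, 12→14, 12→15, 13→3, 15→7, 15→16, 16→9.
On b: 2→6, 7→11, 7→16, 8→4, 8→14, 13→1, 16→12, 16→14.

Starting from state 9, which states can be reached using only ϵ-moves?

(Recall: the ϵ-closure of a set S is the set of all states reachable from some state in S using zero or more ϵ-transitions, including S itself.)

{1, 2, 5, 6, 7, 9, 11, 14, 16}

Start with {9}.
From 9 via ϵ: add 2, 5, 14.
From 2 via ϵ: add 16.
From 5 via ϵ: add 6.
From 6 via ϵ: add 7, 11.
From 11 via ϵ: add 1.
No new states can be added; the closed set is {1, 2, 5, 6, 7, 9, 11, 14, 16}.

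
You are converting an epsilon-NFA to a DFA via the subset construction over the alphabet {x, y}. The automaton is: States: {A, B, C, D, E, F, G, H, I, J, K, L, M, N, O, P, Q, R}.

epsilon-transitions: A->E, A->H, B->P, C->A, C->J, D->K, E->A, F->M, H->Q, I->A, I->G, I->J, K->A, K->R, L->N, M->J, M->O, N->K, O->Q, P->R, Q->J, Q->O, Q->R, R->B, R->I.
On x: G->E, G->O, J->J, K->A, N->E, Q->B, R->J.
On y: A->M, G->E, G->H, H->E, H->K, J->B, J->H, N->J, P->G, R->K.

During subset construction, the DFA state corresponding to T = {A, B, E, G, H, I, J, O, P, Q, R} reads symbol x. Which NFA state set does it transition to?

G on x → {E, O}.
J on x → {J}.
Q on x → {B}.
R on x → {J}.
No x-transition from A, B, E, H, I, O, P.
Union after reading x: {B, E, J, O}.
Now take the epsilon-closure:
From B via epsilon: add P.
From E via epsilon: add A.
From O via epsilon: add Q.
From A via epsilon: add H.
From P via epsilon: add R.
From R via epsilon: add I.
From I via epsilon: add G.
No new states can be added; the closed set is {A, B, E, G, H, I, J, O, P, Q, R}.

{A, B, E, G, H, I, J, O, P, Q, R}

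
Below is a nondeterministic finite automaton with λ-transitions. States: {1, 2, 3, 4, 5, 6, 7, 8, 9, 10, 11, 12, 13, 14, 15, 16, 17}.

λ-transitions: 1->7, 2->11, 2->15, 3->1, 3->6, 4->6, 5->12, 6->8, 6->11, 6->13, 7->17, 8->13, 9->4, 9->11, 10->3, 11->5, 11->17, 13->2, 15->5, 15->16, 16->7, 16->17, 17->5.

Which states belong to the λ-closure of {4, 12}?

Start with {4, 12}.
From 4 via λ: add 6.
From 6 via λ: add 8, 11, 13.
From 11 via λ: add 5, 17.
From 13 via λ: add 2.
From 2 via λ: add 15.
From 15 via λ: add 16.
From 16 via λ: add 7.
No new states can be added; the closed set is {2, 4, 5, 6, 7, 8, 11, 12, 13, 15, 16, 17}.

{2, 4, 5, 6, 7, 8, 11, 12, 13, 15, 16, 17}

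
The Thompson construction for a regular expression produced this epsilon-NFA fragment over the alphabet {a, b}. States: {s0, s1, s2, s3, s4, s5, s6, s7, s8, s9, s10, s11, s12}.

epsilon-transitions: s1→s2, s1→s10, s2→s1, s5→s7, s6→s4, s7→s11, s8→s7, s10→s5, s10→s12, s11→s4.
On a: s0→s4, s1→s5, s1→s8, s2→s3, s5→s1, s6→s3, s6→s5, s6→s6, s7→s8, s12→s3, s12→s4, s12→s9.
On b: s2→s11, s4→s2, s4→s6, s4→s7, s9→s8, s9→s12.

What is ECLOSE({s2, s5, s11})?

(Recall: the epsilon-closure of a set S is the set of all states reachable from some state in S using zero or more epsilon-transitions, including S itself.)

{s1, s2, s4, s5, s7, s10, s11, s12}

Start with {s2, s5, s11}.
From s2 via epsilon: add s1.
From s5 via epsilon: add s7.
From s11 via epsilon: add s4.
From s1 via epsilon: add s10.
From s10 via epsilon: add s12.
No new states can be added; the closed set is {s1, s2, s4, s5, s7, s10, s11, s12}.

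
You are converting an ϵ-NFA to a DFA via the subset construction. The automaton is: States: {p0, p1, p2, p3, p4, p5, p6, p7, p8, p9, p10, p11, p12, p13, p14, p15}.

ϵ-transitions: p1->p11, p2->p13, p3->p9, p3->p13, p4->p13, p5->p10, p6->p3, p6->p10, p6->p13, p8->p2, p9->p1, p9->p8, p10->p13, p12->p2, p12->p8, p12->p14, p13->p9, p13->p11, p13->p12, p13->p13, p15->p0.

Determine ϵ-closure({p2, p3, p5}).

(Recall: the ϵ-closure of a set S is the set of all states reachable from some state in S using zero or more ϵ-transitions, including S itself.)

{p1, p2, p3, p5, p8, p9, p10, p11, p12, p13, p14}

Start with {p2, p3, p5}.
From p2 via ϵ: add p13.
From p3 via ϵ: add p9.
From p5 via ϵ: add p10.
From p9 via ϵ: add p1, p8.
From p13 via ϵ: add p11, p12.
From p12 via ϵ: add p14.
No new states can be added; the closed set is {p1, p2, p3, p5, p8, p9, p10, p11, p12, p13, p14}.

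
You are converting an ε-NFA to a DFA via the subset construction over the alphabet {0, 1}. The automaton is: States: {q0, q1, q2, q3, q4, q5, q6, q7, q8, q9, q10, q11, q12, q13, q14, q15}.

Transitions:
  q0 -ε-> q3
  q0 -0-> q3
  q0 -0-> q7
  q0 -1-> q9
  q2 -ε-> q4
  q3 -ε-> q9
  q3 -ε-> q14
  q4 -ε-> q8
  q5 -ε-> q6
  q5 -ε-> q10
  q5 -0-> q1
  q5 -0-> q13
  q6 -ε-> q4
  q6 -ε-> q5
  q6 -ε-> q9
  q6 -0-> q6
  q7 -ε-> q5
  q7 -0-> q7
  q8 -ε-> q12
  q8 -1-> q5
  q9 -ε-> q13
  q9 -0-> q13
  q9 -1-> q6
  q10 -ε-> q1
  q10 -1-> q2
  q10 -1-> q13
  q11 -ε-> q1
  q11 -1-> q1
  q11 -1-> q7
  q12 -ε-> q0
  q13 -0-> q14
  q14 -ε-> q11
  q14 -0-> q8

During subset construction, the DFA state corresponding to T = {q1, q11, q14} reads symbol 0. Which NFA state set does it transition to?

q14 on 0 → {q8}.
No 0-transition from q1, q11.
Union after reading 0: {q8}.
Now take the ε-closure:
From q8 via ε: add q12.
From q12 via ε: add q0.
From q0 via ε: add q3.
From q3 via ε: add q9, q14.
From q9 via ε: add q13.
From q14 via ε: add q11.
From q11 via ε: add q1.
No new states can be added; the closed set is {q0, q1, q3, q8, q9, q11, q12, q13, q14}.

{q0, q1, q3, q8, q9, q11, q12, q13, q14}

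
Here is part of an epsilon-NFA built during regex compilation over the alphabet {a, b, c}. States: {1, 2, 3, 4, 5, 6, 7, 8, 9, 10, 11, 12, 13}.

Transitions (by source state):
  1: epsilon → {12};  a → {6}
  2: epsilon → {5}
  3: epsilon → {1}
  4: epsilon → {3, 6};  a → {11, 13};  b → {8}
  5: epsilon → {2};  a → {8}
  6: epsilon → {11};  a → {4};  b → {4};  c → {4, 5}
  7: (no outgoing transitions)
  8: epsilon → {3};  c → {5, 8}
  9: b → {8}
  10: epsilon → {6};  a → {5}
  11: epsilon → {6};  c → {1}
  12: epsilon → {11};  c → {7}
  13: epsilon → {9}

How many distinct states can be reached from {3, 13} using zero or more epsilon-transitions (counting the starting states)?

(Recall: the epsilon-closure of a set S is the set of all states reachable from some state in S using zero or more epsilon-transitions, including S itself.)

7

Start with {3, 13}.
From 3 via epsilon: add 1.
From 13 via epsilon: add 9.
From 1 via epsilon: add 12.
From 12 via epsilon: add 11.
From 11 via epsilon: add 6.
epsilon-closure = {1, 3, 6, 9, 11, 12, 13}, which has 7 states.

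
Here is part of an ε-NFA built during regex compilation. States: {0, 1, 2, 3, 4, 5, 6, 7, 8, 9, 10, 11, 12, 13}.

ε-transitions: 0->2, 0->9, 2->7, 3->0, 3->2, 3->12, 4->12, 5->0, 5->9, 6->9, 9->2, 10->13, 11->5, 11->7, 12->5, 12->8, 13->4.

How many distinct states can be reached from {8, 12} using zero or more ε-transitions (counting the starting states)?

7

Start with {8, 12}.
From 12 via ε: add 5.
From 5 via ε: add 0, 9.
From 0 via ε: add 2.
From 2 via ε: add 7.
ε-closure = {0, 2, 5, 7, 8, 9, 12}, which has 7 states.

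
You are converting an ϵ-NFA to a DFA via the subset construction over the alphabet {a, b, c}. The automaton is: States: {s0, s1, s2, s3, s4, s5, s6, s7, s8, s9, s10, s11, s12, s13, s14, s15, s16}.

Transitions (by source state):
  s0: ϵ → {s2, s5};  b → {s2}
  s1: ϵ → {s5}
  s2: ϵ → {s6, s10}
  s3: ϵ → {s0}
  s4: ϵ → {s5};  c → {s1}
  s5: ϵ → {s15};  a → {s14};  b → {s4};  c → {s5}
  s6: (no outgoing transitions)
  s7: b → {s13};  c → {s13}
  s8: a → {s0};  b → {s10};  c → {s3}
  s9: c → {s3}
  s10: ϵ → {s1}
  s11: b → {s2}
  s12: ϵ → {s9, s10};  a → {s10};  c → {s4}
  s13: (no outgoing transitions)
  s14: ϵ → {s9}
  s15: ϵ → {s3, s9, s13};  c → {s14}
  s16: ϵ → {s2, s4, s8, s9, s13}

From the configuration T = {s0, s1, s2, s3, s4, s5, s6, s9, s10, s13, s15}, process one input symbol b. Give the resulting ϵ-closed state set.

{s0, s1, s2, s3, s4, s5, s6, s9, s10, s13, s15}

s0 on b → {s2}.
s5 on b → {s4}.
No b-transition from s1, s2, s3, s4, s6, s9, s10, s13, s15.
Union after reading b: {s2, s4}.
Now take the ϵ-closure:
From s2 via ϵ: add s6, s10.
From s4 via ϵ: add s5.
From s5 via ϵ: add s15.
From s10 via ϵ: add s1.
From s15 via ϵ: add s3, s9, s13.
From s3 via ϵ: add s0.
No new states can be added; the closed set is {s0, s1, s2, s3, s4, s5, s6, s9, s10, s13, s15}.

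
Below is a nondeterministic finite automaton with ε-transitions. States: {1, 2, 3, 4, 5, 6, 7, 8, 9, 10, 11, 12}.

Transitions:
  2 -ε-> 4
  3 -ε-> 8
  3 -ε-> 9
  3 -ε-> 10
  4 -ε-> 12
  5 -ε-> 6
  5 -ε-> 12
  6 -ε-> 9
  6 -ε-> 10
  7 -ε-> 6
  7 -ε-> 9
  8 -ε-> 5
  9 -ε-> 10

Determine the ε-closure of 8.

Start with {8}.
From 8 via ε: add 5.
From 5 via ε: add 6, 12.
From 6 via ε: add 9, 10.
No new states can be added; the closed set is {5, 6, 8, 9, 10, 12}.

{5, 6, 8, 9, 10, 12}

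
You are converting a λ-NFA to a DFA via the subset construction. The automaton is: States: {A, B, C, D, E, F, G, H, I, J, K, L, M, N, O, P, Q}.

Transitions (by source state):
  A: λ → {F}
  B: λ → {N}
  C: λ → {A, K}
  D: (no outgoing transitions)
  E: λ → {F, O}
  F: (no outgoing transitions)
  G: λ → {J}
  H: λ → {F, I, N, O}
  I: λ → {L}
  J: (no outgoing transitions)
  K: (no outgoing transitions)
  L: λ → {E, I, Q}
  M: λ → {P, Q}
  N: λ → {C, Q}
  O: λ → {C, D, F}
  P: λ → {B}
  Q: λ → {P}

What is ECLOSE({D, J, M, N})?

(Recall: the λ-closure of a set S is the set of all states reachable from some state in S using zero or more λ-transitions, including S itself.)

Start with {D, J, M, N}.
From M via λ: add P, Q.
From N via λ: add C.
From C via λ: add A, K.
From P via λ: add B.
From A via λ: add F.
No new states can be added; the closed set is {A, B, C, D, F, J, K, M, N, P, Q}.

{A, B, C, D, F, J, K, M, N, P, Q}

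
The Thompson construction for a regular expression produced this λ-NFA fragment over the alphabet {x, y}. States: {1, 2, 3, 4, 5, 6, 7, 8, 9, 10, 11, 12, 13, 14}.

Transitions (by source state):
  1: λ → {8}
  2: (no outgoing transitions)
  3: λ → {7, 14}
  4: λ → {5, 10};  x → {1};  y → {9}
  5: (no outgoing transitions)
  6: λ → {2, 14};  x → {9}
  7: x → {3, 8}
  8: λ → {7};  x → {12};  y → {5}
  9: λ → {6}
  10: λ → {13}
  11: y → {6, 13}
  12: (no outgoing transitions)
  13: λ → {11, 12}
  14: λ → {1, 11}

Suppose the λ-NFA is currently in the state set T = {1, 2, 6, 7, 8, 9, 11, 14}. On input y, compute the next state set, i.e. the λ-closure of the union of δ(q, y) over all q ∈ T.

{1, 2, 5, 6, 7, 8, 11, 12, 13, 14}

8 on y → {5}.
11 on y → {6, 13}.
No y-transition from 1, 2, 6, 7, 9, 14.
Union after reading y: {5, 6, 13}.
Now take the λ-closure:
From 6 via λ: add 2, 14.
From 13 via λ: add 11, 12.
From 14 via λ: add 1.
From 1 via λ: add 8.
From 8 via λ: add 7.
No new states can be added; the closed set is {1, 2, 5, 6, 7, 8, 11, 12, 13, 14}.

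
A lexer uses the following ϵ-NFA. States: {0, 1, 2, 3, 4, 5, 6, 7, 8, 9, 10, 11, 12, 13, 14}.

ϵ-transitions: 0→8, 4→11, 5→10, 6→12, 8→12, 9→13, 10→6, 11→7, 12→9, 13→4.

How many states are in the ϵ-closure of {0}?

Start with {0}.
From 0 via ϵ: add 8.
From 8 via ϵ: add 12.
From 12 via ϵ: add 9.
From 9 via ϵ: add 13.
From 13 via ϵ: add 4.
From 4 via ϵ: add 11.
From 11 via ϵ: add 7.
ϵ-closure = {0, 4, 7, 8, 9, 11, 12, 13}, which has 8 states.

8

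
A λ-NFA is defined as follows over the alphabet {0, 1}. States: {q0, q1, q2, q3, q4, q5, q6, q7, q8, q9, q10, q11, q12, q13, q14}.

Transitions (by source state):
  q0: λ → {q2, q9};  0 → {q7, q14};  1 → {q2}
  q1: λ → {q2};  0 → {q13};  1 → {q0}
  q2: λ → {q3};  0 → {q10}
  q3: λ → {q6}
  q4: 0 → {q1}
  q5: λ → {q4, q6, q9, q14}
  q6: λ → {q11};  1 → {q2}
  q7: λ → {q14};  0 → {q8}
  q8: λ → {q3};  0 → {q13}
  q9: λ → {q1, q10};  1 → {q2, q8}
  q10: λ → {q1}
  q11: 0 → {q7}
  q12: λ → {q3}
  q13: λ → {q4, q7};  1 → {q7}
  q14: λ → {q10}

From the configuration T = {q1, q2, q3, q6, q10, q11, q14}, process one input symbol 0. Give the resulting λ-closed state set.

{q1, q2, q3, q4, q6, q7, q10, q11, q13, q14}

q1 on 0 → {q13}.
q2 on 0 → {q10}.
q11 on 0 → {q7}.
No 0-transition from q3, q6, q10, q14.
Union after reading 0: {q7, q10, q13}.
Now take the λ-closure:
From q7 via λ: add q14.
From q10 via λ: add q1.
From q13 via λ: add q4.
From q1 via λ: add q2.
From q2 via λ: add q3.
From q3 via λ: add q6.
From q6 via λ: add q11.
No new states can be added; the closed set is {q1, q2, q3, q4, q6, q7, q10, q11, q13, q14}.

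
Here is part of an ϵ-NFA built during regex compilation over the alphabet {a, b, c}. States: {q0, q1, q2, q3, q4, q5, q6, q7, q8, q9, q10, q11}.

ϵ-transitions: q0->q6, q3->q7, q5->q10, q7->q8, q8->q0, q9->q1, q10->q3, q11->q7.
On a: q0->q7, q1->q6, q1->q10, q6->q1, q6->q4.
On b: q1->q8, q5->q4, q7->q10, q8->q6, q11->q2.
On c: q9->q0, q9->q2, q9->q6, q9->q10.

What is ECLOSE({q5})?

{q0, q3, q5, q6, q7, q8, q10}

Start with {q5}.
From q5 via ϵ: add q10.
From q10 via ϵ: add q3.
From q3 via ϵ: add q7.
From q7 via ϵ: add q8.
From q8 via ϵ: add q0.
From q0 via ϵ: add q6.
No new states can be added; the closed set is {q0, q3, q5, q6, q7, q8, q10}.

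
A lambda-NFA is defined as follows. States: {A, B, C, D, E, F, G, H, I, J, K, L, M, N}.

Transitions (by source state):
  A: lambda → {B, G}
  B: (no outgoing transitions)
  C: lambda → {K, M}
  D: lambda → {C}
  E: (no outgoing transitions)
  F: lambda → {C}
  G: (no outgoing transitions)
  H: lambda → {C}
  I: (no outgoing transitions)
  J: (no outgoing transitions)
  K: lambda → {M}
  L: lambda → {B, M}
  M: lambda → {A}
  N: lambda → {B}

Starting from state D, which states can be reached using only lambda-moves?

{A, B, C, D, G, K, M}

Start with {D}.
From D via lambda: add C.
From C via lambda: add K, M.
From M via lambda: add A.
From A via lambda: add B, G.
No new states can be added; the closed set is {A, B, C, D, G, K, M}.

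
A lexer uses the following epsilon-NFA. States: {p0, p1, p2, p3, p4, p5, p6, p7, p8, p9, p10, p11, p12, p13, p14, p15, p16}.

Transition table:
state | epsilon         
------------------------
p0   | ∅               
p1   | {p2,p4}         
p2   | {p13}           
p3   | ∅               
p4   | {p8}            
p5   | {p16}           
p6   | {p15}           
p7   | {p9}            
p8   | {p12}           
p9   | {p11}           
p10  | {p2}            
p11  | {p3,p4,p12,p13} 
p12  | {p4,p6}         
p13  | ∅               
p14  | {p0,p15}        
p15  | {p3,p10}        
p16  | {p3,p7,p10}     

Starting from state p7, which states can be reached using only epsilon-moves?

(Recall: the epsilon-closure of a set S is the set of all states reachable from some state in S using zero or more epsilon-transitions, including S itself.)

{p2, p3, p4, p6, p7, p8, p9, p10, p11, p12, p13, p15}

Start with {p7}.
From p7 via epsilon: add p9.
From p9 via epsilon: add p11.
From p11 via epsilon: add p3, p4, p12, p13.
From p4 via epsilon: add p8.
From p12 via epsilon: add p6.
From p6 via epsilon: add p15.
From p15 via epsilon: add p10.
From p10 via epsilon: add p2.
No new states can be added; the closed set is {p2, p3, p4, p6, p7, p8, p9, p10, p11, p12, p13, p15}.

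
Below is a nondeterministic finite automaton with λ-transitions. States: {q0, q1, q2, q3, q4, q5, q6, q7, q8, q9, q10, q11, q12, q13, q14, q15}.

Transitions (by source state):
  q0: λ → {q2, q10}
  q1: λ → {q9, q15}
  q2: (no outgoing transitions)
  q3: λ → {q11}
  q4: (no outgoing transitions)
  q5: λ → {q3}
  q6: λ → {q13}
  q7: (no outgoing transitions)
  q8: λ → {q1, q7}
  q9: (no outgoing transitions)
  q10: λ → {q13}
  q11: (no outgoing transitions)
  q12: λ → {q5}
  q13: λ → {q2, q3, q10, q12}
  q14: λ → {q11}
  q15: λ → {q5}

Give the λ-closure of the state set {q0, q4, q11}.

Start with {q0, q4, q11}.
From q0 via λ: add q2, q10.
From q10 via λ: add q13.
From q13 via λ: add q3, q12.
From q12 via λ: add q5.
No new states can be added; the closed set is {q0, q2, q3, q4, q5, q10, q11, q12, q13}.

{q0, q2, q3, q4, q5, q10, q11, q12, q13}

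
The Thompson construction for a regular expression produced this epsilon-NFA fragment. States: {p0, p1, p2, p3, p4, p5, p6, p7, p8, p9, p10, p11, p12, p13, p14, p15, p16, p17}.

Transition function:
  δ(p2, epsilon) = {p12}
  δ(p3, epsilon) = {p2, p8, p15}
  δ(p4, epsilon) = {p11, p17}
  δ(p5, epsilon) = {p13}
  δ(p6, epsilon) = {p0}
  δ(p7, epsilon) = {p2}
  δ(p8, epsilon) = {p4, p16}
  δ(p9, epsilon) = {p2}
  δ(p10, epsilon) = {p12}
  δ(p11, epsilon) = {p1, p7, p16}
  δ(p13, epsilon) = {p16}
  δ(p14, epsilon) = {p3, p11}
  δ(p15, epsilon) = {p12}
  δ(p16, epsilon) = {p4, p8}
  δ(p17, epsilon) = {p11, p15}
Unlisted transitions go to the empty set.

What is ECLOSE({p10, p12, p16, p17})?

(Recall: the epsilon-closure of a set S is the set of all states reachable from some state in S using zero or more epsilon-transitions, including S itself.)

{p1, p2, p4, p7, p8, p10, p11, p12, p15, p16, p17}

Start with {p10, p12, p16, p17}.
From p16 via epsilon: add p4, p8.
From p17 via epsilon: add p11, p15.
From p11 via epsilon: add p1, p7.
From p7 via epsilon: add p2.
No new states can be added; the closed set is {p1, p2, p4, p7, p8, p10, p11, p12, p15, p16, p17}.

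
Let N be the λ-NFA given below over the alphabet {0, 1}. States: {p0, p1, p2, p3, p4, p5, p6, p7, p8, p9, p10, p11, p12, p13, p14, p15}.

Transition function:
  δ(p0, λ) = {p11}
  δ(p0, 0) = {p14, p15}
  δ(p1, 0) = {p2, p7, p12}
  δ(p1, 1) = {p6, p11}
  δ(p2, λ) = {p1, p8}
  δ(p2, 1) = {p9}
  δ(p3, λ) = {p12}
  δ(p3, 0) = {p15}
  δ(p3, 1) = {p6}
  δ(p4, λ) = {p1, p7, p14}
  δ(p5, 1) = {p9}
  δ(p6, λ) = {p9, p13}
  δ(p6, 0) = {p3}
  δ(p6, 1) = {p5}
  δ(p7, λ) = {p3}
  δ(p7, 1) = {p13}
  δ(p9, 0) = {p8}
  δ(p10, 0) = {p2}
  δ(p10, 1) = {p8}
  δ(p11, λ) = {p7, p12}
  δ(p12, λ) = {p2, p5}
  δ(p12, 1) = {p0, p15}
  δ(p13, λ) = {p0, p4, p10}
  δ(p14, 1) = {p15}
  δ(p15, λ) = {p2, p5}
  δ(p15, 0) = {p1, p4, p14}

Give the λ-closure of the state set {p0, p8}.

{p0, p1, p2, p3, p5, p7, p8, p11, p12}

Start with {p0, p8}.
From p0 via λ: add p11.
From p11 via λ: add p7, p12.
From p7 via λ: add p3.
From p12 via λ: add p2, p5.
From p2 via λ: add p1.
No new states can be added; the closed set is {p0, p1, p2, p3, p5, p7, p8, p11, p12}.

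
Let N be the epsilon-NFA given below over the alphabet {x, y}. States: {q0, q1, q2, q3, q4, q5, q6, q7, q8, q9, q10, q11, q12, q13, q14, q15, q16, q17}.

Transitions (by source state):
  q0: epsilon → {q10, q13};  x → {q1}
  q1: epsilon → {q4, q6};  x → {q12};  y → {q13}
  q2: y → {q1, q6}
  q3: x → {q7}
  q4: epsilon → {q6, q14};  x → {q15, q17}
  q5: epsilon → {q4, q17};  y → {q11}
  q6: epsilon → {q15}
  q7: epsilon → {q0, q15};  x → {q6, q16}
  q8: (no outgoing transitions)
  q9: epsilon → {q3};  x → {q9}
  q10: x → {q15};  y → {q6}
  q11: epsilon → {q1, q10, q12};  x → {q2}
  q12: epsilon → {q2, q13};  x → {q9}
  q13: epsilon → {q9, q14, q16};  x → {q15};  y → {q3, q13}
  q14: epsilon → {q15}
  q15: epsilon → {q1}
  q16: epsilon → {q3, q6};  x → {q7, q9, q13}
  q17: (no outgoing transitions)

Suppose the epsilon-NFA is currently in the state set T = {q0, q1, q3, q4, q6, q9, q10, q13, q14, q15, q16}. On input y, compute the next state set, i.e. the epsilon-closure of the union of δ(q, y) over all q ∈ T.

q1 on y → {q13}.
q10 on y → {q6}.
q13 on y → {q3, q13}.
No y-transition from q0, q3, q4, q6, q9, q14, q15, q16.
Union after reading y: {q3, q6, q13}.
Now take the epsilon-closure:
From q6 via epsilon: add q15.
From q13 via epsilon: add q9, q14, q16.
From q15 via epsilon: add q1.
From q1 via epsilon: add q4.
No new states can be added; the closed set is {q1, q3, q4, q6, q9, q13, q14, q15, q16}.

{q1, q3, q4, q6, q9, q13, q14, q15, q16}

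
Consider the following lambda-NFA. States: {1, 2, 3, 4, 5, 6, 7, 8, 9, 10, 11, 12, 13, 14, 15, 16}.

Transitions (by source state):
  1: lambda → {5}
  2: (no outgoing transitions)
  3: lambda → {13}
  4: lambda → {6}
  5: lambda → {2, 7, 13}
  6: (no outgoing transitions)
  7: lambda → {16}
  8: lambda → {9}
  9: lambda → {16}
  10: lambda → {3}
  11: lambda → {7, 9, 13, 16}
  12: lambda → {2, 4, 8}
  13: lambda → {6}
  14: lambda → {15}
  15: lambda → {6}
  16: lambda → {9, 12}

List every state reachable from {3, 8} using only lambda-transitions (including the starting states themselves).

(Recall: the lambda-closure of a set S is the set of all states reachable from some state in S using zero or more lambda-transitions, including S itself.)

{2, 3, 4, 6, 8, 9, 12, 13, 16}

Start with {3, 8}.
From 3 via lambda: add 13.
From 8 via lambda: add 9.
From 9 via lambda: add 16.
From 13 via lambda: add 6.
From 16 via lambda: add 12.
From 12 via lambda: add 2, 4.
No new states can be added; the closed set is {2, 3, 4, 6, 8, 9, 12, 13, 16}.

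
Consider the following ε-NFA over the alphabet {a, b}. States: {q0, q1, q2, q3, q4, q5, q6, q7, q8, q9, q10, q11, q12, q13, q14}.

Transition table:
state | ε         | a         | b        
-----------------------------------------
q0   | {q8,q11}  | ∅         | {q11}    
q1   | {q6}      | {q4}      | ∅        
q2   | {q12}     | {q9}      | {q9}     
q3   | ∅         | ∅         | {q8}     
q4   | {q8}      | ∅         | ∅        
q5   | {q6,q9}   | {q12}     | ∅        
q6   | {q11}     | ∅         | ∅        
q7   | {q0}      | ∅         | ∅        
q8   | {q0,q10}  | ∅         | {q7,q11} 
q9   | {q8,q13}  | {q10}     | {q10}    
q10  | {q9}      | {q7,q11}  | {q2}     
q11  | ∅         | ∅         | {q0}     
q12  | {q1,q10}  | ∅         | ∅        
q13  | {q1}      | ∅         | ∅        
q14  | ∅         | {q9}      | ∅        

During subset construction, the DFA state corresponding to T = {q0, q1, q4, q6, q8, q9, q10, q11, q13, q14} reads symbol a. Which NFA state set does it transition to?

q1 on a → {q4}.
q9 on a → {q10}.
q10 on a → {q7, q11}.
q14 on a → {q9}.
No a-transition from q0, q4, q6, q8, q11, q13.
Union after reading a: {q4, q7, q9, q10, q11}.
Now take the ε-closure:
From q4 via ε: add q8.
From q7 via ε: add q0.
From q9 via ε: add q13.
From q13 via ε: add q1.
From q1 via ε: add q6.
No new states can be added; the closed set is {q0, q1, q4, q6, q7, q8, q9, q10, q11, q13}.

{q0, q1, q4, q6, q7, q8, q9, q10, q11, q13}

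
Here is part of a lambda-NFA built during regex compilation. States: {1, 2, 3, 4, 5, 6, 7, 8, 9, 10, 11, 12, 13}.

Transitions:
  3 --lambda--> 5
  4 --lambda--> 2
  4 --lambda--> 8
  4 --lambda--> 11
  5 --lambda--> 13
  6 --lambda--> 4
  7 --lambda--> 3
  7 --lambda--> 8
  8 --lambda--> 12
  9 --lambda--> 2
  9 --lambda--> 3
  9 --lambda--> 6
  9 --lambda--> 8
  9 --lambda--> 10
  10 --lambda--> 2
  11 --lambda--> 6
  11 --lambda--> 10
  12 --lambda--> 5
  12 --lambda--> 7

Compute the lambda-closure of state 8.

{3, 5, 7, 8, 12, 13}

Start with {8}.
From 8 via lambda: add 12.
From 12 via lambda: add 5, 7.
From 5 via lambda: add 13.
From 7 via lambda: add 3.
No new states can be added; the closed set is {3, 5, 7, 8, 12, 13}.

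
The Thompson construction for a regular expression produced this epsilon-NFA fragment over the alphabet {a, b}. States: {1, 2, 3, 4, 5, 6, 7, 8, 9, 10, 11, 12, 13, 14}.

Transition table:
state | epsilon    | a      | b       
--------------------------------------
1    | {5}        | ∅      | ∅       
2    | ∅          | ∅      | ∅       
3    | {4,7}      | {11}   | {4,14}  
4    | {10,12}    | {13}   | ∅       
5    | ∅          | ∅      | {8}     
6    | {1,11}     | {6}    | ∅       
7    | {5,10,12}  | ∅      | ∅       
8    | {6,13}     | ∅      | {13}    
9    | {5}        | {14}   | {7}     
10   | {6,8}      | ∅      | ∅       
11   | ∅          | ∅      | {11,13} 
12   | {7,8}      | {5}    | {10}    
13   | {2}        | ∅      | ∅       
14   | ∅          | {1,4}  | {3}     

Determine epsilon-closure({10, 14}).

Start with {10, 14}.
From 10 via epsilon: add 6, 8.
From 6 via epsilon: add 1, 11.
From 8 via epsilon: add 13.
From 1 via epsilon: add 5.
From 13 via epsilon: add 2.
No new states can be added; the closed set is {1, 2, 5, 6, 8, 10, 11, 13, 14}.

{1, 2, 5, 6, 8, 10, 11, 13, 14}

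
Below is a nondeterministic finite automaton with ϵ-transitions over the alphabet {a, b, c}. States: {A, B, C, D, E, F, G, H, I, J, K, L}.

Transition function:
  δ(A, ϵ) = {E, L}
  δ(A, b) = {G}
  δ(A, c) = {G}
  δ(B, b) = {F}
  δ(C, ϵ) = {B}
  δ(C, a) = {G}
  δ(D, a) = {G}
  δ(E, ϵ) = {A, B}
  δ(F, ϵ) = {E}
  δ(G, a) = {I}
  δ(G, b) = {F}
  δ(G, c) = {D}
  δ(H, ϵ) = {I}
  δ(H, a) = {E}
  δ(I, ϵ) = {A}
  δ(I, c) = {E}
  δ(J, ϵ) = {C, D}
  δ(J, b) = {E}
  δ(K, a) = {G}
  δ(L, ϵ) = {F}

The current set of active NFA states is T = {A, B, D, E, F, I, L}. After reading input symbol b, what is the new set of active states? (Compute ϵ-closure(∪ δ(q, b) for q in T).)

{A, B, E, F, G, L}

A on b → {G}.
B on b → {F}.
No b-transition from D, E, F, I, L.
Union after reading b: {F, G}.
Now take the ϵ-closure:
From F via ϵ: add E.
From E via ϵ: add A, B.
From A via ϵ: add L.
No new states can be added; the closed set is {A, B, E, F, G, L}.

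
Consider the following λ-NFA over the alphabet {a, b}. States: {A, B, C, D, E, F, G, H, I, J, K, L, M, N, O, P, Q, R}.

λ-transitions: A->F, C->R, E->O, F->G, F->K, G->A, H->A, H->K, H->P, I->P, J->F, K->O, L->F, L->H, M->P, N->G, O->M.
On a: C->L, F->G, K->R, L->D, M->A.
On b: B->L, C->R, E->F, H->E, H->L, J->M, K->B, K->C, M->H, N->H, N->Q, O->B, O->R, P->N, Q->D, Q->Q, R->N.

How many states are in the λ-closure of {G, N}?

Start with {G, N}.
From G via λ: add A.
From A via λ: add F.
From F via λ: add K.
From K via λ: add O.
From O via λ: add M.
From M via λ: add P.
λ-closure = {A, F, G, K, M, N, O, P}, which has 8 states.

8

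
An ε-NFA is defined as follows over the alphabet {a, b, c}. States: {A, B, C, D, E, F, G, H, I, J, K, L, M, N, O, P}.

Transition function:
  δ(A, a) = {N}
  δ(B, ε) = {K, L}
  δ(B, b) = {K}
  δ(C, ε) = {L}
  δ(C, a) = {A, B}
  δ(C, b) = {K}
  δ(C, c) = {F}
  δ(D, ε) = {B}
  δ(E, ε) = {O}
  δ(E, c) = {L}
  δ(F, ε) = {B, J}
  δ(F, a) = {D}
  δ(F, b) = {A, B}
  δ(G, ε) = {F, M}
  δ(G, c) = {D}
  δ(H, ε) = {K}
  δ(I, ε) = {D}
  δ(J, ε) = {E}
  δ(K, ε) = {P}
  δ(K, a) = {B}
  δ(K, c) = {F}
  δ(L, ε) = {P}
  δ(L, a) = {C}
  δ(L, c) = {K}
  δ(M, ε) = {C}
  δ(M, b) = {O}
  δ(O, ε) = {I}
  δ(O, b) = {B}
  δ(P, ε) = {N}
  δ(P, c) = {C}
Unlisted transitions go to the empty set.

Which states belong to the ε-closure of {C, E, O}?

{B, C, D, E, I, K, L, N, O, P}

Start with {C, E, O}.
From C via ε: add L.
From O via ε: add I.
From I via ε: add D.
From L via ε: add P.
From D via ε: add B.
From P via ε: add N.
From B via ε: add K.
No new states can be added; the closed set is {B, C, D, E, I, K, L, N, O, P}.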